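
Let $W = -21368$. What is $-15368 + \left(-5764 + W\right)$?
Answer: $-42500$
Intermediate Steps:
$-15368 + \left(-5764 + W\right) = -15368 - 27132 = -42500$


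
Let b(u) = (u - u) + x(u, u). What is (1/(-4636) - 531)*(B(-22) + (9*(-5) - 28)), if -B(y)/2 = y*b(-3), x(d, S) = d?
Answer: 504651985/4636 ≈ 1.0886e+5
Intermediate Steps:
b(u) = u (b(u) = (u - u) + u = 0 + u = u)
B(y) = 6*y (B(y) = -2*y*(-3) = -(-6)*y = 6*y)
(1/(-4636) - 531)*(B(-22) + (9*(-5) - 28)) = (1/(-4636) - 531)*(6*(-22) + (9*(-5) - 28)) = (-1/4636 - 531)*(-132 + (-45 - 28)) = -2461717*(-132 - 73)/4636 = -2461717/4636*(-205) = 504651985/4636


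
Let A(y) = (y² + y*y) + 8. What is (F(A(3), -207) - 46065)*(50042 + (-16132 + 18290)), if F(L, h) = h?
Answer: -2415398400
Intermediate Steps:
A(y) = 8 + 2*y² (A(y) = (y² + y²) + 8 = 2*y² + 8 = 8 + 2*y²)
(F(A(3), -207) - 46065)*(50042 + (-16132 + 18290)) = (-207 - 46065)*(50042 + (-16132 + 18290)) = -46272*(50042 + 2158) = -46272*52200 = -2415398400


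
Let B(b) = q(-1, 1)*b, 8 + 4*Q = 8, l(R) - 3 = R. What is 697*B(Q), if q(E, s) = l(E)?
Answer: 0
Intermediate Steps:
l(R) = 3 + R
Q = 0 (Q = -2 + (¼)*8 = -2 + 2 = 0)
q(E, s) = 3 + E
B(b) = 2*b (B(b) = (3 - 1)*b = 2*b)
697*B(Q) = 697*(2*0) = 697*0 = 0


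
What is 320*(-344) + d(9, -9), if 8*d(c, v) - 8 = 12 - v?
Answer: -880611/8 ≈ -1.1008e+5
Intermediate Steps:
d(c, v) = 5/2 - v/8 (d(c, v) = 1 + (12 - v)/8 = 1 + (3/2 - v/8) = 5/2 - v/8)
320*(-344) + d(9, -9) = 320*(-344) + (5/2 - 1/8*(-9)) = -110080 + (5/2 + 9/8) = -110080 + 29/8 = -880611/8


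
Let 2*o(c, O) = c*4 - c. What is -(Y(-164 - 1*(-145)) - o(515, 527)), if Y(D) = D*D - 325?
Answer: 1473/2 ≈ 736.50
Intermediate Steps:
Y(D) = -325 + D² (Y(D) = D² - 325 = -325 + D²)
o(c, O) = 3*c/2 (o(c, O) = (c*4 - c)/2 = (4*c - c)/2 = (3*c)/2 = 3*c/2)
-(Y(-164 - 1*(-145)) - o(515, 527)) = -((-325 + (-164 - 1*(-145))²) - 3*515/2) = -((-325 + (-164 + 145)²) - 1*1545/2) = -((-325 + (-19)²) - 1545/2) = -((-325 + 361) - 1545/2) = -(36 - 1545/2) = -1*(-1473/2) = 1473/2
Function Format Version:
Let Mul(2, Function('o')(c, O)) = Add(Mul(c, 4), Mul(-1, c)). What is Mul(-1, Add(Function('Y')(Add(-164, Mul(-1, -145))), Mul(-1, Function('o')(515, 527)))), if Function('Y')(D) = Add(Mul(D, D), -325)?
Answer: Rational(1473, 2) ≈ 736.50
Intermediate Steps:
Function('Y')(D) = Add(-325, Pow(D, 2)) (Function('Y')(D) = Add(Pow(D, 2), -325) = Add(-325, Pow(D, 2)))
Function('o')(c, O) = Mul(Rational(3, 2), c) (Function('o')(c, O) = Mul(Rational(1, 2), Add(Mul(c, 4), Mul(-1, c))) = Mul(Rational(1, 2), Add(Mul(4, c), Mul(-1, c))) = Mul(Rational(1, 2), Mul(3, c)) = Mul(Rational(3, 2), c))
Mul(-1, Add(Function('Y')(Add(-164, Mul(-1, -145))), Mul(-1, Function('o')(515, 527)))) = Mul(-1, Add(Add(-325, Pow(Add(-164, Mul(-1, -145)), 2)), Mul(-1, Mul(Rational(3, 2), 515)))) = Mul(-1, Add(Add(-325, Pow(Add(-164, 145), 2)), Mul(-1, Rational(1545, 2)))) = Mul(-1, Add(Add(-325, Pow(-19, 2)), Rational(-1545, 2))) = Mul(-1, Add(Add(-325, 361), Rational(-1545, 2))) = Mul(-1, Add(36, Rational(-1545, 2))) = Mul(-1, Rational(-1473, 2)) = Rational(1473, 2)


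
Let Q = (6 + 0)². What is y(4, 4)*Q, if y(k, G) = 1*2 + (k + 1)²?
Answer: 972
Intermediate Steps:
Q = 36 (Q = 6² = 36)
y(k, G) = 2 + (1 + k)²
y(4, 4)*Q = (2 + (1 + 4)²)*36 = (2 + 5²)*36 = (2 + 25)*36 = 27*36 = 972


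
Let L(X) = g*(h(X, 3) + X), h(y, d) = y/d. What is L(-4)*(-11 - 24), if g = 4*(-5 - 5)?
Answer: -22400/3 ≈ -7466.7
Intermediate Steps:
g = -40 (g = 4*(-10) = -40)
L(X) = -160*X/3 (L(X) = -40*(X/3 + X) = -160*X/3)
L(-4)*(-11 - 24) = (-160/3*(-4))*(-11 - 24) = (640/3)*(-35) = -22400/3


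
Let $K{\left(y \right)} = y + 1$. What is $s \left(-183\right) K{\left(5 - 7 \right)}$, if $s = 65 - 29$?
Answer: $6588$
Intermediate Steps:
$K{\left(y \right)} = 1 + y$
$s = 36$ ($s = 65 - 29 = 36$)
$s \left(-183\right) K{\left(5 - 7 \right)} = 36 \left(-183\right) \left(1 + \left(5 - 7\right)\right) = - 6588 \left(1 + \left(5 - 7\right)\right) = - 6588 \left(1 - 2\right) = \left(-6588\right) \left(-1\right) = 6588$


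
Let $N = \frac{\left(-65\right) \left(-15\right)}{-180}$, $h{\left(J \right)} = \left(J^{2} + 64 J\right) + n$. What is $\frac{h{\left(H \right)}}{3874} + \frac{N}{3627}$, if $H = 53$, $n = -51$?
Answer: $\frac{10285415}{6485076} \approx 1.586$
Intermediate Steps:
$h{\left(J \right)} = -51 + J^{2} + 64 J$ ($h{\left(J \right)} = \left(J^{2} + 64 J\right) - 51 = -51 + J^{2} + 64 J$)
$N = - \frac{65}{12}$ ($N = 975 \left(- \frac{1}{180}\right) = - \frac{65}{12} \approx -5.4167$)
$\frac{h{\left(H \right)}}{3874} + \frac{N}{3627} = \frac{-51 + 53^{2} + 64 \cdot 53}{3874} - \frac{65}{12 \cdot 3627} = \left(-51 + 2809 + 3392\right) \frac{1}{3874} - \frac{5}{3348} = 6150 \cdot \frac{1}{3874} - \frac{5}{3348} = \frac{3075}{1937} - \frac{5}{3348} = \frac{10285415}{6485076}$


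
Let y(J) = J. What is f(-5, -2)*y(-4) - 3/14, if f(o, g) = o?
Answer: 277/14 ≈ 19.786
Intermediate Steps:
f(-5, -2)*y(-4) - 3/14 = -5*(-4) - 3/14 = 20 - 3*1/14 = 20 - 3/14 = 277/14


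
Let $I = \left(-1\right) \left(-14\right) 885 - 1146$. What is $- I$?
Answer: $-11244$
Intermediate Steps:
$I = 11244$ ($I = 14 \cdot 885 - 1146 = 12390 - 1146 = 11244$)
$- I = \left(-1\right) 11244 = -11244$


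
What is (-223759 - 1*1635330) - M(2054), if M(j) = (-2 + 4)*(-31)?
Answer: -1859027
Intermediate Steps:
M(j) = -62 (M(j) = 2*(-31) = -62)
(-223759 - 1*1635330) - M(2054) = (-223759 - 1*1635330) - 1*(-62) = (-223759 - 1635330) + 62 = -1859089 + 62 = -1859027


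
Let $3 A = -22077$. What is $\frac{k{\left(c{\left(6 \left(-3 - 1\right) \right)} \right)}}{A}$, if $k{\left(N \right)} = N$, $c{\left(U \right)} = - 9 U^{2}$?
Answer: $\frac{1728}{2453} \approx 0.70444$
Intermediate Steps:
$A = -7359$ ($A = \frac{1}{3} \left(-22077\right) = -7359$)
$\frac{k{\left(c{\left(6 \left(-3 - 1\right) \right)} \right)}}{A} = \frac{\left(-9\right) \left(6 \left(-3 - 1\right)\right)^{2}}{-7359} = - 9 \left(6 \left(-4\right)\right)^{2} \left(- \frac{1}{7359}\right) = - 9 \left(-24\right)^{2} \left(- \frac{1}{7359}\right) = \left(-9\right) 576 \left(- \frac{1}{7359}\right) = \left(-5184\right) \left(- \frac{1}{7359}\right) = \frac{1728}{2453}$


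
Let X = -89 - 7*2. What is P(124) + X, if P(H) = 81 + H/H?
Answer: -21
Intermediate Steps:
X = -103 (X = -89 - 14 = -103)
P(H) = 82 (P(H) = 81 + 1 = 82)
P(124) + X = 82 - 103 = -21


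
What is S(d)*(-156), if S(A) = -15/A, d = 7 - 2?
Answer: 468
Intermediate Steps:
d = 5
S(d)*(-156) = -15/5*(-156) = -15*⅕*(-156) = -3*(-156) = 468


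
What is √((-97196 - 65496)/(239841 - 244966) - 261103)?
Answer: I*√274287987515/1025 ≈ 510.95*I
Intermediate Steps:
√((-97196 - 65496)/(239841 - 244966) - 261103) = √(-162692/(-5125) - 261103) = √(-162692*(-1/5125) - 261103) = √(162692/5125 - 261103) = √(-1337990183/5125) = I*√274287987515/1025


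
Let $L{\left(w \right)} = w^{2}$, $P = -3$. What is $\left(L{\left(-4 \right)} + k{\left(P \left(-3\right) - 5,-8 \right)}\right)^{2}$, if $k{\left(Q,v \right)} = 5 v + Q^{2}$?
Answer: $64$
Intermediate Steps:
$k{\left(Q,v \right)} = Q^{2} + 5 v$
$\left(L{\left(-4 \right)} + k{\left(P \left(-3\right) - 5,-8 \right)}\right)^{2} = \left(\left(-4\right)^{2} + \left(\left(\left(-3\right) \left(-3\right) - 5\right)^{2} + 5 \left(-8\right)\right)\right)^{2} = \left(16 - \left(40 - \left(9 - 5\right)^{2}\right)\right)^{2} = \left(16 - \left(40 - 4^{2}\right)\right)^{2} = \left(16 + \left(16 - 40\right)\right)^{2} = \left(16 - 24\right)^{2} = \left(-8\right)^{2} = 64$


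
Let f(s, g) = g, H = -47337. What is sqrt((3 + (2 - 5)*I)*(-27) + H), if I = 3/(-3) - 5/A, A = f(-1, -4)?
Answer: I*sqrt(189591)/2 ≈ 217.71*I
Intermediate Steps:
A = -4
I = 1/4 (I = 3/(-3) - 5/(-4) = 3*(-1/3) - 5*(-1/4) = -1 + 5/4 = 1/4 ≈ 0.25000)
sqrt((3 + (2 - 5)*I)*(-27) + H) = sqrt((3 + (2 - 5)*(1/4))*(-27) - 47337) = sqrt((3 - 3*1/4)*(-27) - 47337) = sqrt((3 - 3/4)*(-27) - 47337) = sqrt((9/4)*(-27) - 47337) = sqrt(-243/4 - 47337) = sqrt(-189591/4) = I*sqrt(189591)/2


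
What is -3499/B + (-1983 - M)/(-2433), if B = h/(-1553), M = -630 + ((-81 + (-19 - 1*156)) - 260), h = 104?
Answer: 4406960033/84344 ≈ 52250.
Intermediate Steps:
M = -1146 (M = -630 + ((-81 + (-19 - 156)) - 260) = -630 + ((-81 - 175) - 260) = -630 + (-256 - 260) = -630 - 516 = -1146)
B = -104/1553 (B = 104/(-1553) = 104*(-1/1553) = -104/1553 ≈ -0.066967)
-3499/B + (-1983 - M)/(-2433) = -3499/(-104/1553) + (-1983 - 1*(-1146))/(-2433) = -3499*(-1553/104) + (-1983 + 1146)*(-1/2433) = 5433947/104 - 837*(-1/2433) = 5433947/104 + 279/811 = 4406960033/84344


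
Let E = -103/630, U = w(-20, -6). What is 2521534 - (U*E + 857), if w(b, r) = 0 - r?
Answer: 264671188/105 ≈ 2.5207e+6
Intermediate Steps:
w(b, r) = -r
U = 6 (U = -1*(-6) = 6)
E = -103/630 (E = -103*1/630 = -103/630 ≈ -0.16349)
2521534 - (U*E + 857) = 2521534 - (6*(-103/630) + 857) = 2521534 - (-103/105 + 857) = 2521534 - 1*89882/105 = 2521534 - 89882/105 = 264671188/105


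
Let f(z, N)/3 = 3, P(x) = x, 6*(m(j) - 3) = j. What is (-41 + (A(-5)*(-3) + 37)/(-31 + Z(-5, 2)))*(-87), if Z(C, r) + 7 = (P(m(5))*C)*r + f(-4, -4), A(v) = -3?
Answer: 366270/101 ≈ 3626.4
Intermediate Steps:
m(j) = 3 + j/6
f(z, N) = 9 (f(z, N) = 3*3 = 9)
Z(C, r) = 2 + 23*C*r/6 (Z(C, r) = -7 + (((3 + (1/6)*5)*C)*r + 9) = -7 + (((3 + 5/6)*C)*r + 9) = -7 + ((23*C/6)*r + 9) = -7 + (23*C*r/6 + 9) = -7 + (9 + 23*C*r/6) = 2 + 23*C*r/6)
(-41 + (A(-5)*(-3) + 37)/(-31 + Z(-5, 2)))*(-87) = (-41 + (-3*(-3) + 37)/(-31 + (2 + (23/6)*(-5)*2)))*(-87) = (-41 + (9 + 37)/(-31 + (2 - 115/3)))*(-87) = (-41 + 46/(-31 - 109/3))*(-87) = (-41 + 46/(-202/3))*(-87) = (-41 + 46*(-3/202))*(-87) = (-41 - 69/101)*(-87) = -4210/101*(-87) = 366270/101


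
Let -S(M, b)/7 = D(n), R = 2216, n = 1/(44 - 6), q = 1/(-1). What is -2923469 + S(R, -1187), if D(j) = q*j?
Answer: -111091815/38 ≈ -2.9235e+6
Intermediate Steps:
q = -1
n = 1/38 ≈ 0.026316
D(j) = -j
S(M, b) = 7/38 (S(M, b) = -(-7)/38 = -7*(-1/38) = 7/38)
-2923469 + S(R, -1187) = -2923469 + 7/38 = -111091815/38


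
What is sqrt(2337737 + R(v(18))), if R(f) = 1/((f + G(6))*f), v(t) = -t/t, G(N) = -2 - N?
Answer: sqrt(21039634)/3 ≈ 1529.0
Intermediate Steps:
v(t) = -1 (v(t) = -1*1 = -1)
R(f) = 1/(f*(-8 + f)) (R(f) = 1/((f + (-2 - 1*6))*f) = 1/((f + (-2 - 6))*f) = 1/((f - 8)*f) = 1/((-8 + f)*f) = 1/(f*(-8 + f)))
sqrt(2337737 + R(v(18))) = sqrt(2337737 + 1/((-1)*(-8 - 1))) = sqrt(2337737 - 1/(-9)) = sqrt(2337737 - 1*(-1/9)) = sqrt(2337737 + 1/9) = sqrt(21039634/9) = sqrt(21039634)/3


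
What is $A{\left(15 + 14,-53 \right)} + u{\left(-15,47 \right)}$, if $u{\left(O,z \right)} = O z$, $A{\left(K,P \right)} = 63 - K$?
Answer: $-671$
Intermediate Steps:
$A{\left(15 + 14,-53 \right)} + u{\left(-15,47 \right)} = \left(63 - \left(15 + 14\right)\right) - 705 = \left(63 - 29\right) - 705 = 34 - 705 = -671$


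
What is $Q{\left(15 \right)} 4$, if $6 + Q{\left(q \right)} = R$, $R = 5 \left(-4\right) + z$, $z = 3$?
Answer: $-92$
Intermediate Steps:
$R = -17$ ($R = 5 \left(-4\right) + 3 = -20 + 3 = -17$)
$Q{\left(q \right)} = -23$ ($Q{\left(q \right)} = -6 - 17 = -23$)
$Q{\left(15 \right)} 4 = \left(-23\right) 4 = -92$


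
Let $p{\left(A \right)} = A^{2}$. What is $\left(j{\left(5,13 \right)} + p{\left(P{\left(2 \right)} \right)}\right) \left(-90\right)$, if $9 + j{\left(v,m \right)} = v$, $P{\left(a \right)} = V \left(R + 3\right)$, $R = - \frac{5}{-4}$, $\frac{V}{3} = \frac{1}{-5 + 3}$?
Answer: $- \frac{105525}{32} \approx -3297.7$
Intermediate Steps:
$V = - \frac{3}{2}$ ($V = \frac{3}{-5 + 3} = \frac{3}{-2} = 3 \left(- \frac{1}{2}\right) = - \frac{3}{2} \approx -1.5$)
$R = \frac{5}{4}$ ($R = \left(-5\right) \left(- \frac{1}{4}\right) = \frac{5}{4} \approx 1.25$)
$P{\left(a \right)} = - \frac{51}{8}$ ($P{\left(a \right)} = - \frac{3 \left(\frac{5}{4} + 3\right)}{2} = \left(- \frac{3}{2}\right) \frac{17}{4} = - \frac{51}{8}$)
$j{\left(v,m \right)} = -9 + v$
$\left(j{\left(5,13 \right)} + p{\left(P{\left(2 \right)} \right)}\right) \left(-90\right) = \left(\left(-9 + 5\right) + \left(- \frac{51}{8}\right)^{2}\right) \left(-90\right) = \left(-4 + \frac{2601}{64}\right) \left(-90\right) = \frac{2345}{64} \left(-90\right) = - \frac{105525}{32}$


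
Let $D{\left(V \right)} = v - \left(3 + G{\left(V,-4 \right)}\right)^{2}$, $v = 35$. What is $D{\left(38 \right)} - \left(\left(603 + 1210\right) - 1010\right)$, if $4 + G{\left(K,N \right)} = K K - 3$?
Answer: $-2074368$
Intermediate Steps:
$G{\left(K,N \right)} = -7 + K^{2}$ ($G{\left(K,N \right)} = -4 + \left(K K - 3\right) = -4 + \left(K^{2} - 3\right) = -4 + \left(-3 + K^{2}\right) = -7 + K^{2}$)
$D{\left(V \right)} = 35 - \left(-4 + V^{2}\right)^{2}$ ($D{\left(V \right)} = 35 - \left(3 + \left(-7 + V^{2}\right)\right)^{2} = 35 - \left(-4 + V^{2}\right)^{2}$)
$D{\left(38 \right)} - \left(\left(603 + 1210\right) - 1010\right) = \left(35 - \left(-4 + 38^{2}\right)^{2}\right) - \left(\left(603 + 1210\right) - 1010\right) = \left(35 - \left(-4 + 1444\right)^{2}\right) - \left(1813 - 1010\right) = \left(35 - 1440^{2}\right) - 803 = \left(35 - 2073600\right) - 803 = -2073565 - 803 = -2074368$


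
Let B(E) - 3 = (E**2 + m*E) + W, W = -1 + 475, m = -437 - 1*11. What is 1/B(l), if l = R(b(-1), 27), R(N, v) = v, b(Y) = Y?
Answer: -1/10890 ≈ -9.1827e-5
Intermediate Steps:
m = -448 (m = -437 - 11 = -448)
W = 474
l = 27
B(E) = 477 + E**2 - 448*E (B(E) = 3 + ((E**2 - 448*E) + 474) = 3 + (474 + E**2 - 448*E) = 477 + E**2 - 448*E)
1/B(l) = 1/(477 + 27**2 - 448*27) = 1/(477 + 729 - 12096) = 1/(-10890) = -1/10890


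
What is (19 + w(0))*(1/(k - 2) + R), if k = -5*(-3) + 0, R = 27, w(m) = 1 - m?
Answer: 7040/13 ≈ 541.54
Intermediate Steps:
k = 15 (k = 15 + 0 = 15)
(19 + w(0))*(1/(k - 2) + R) = (19 + (1 - 1*0))*(1/(15 - 2) + 27) = (19 + (1 + 0))*(1/13 + 27) = (19 + 1)*(1/13 + 27) = 20*(352/13) = 7040/13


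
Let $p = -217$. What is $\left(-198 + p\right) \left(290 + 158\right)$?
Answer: $-185920$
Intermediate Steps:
$\left(-198 + p\right) \left(290 + 158\right) = \left(-198 - 217\right) \left(290 + 158\right) = \left(-415\right) 448 = -185920$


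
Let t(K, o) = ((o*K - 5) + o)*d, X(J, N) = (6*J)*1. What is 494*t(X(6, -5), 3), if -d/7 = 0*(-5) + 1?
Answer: -366548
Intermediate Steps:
X(J, N) = 6*J
d = -7 (d = -7*(0*(-5) + 1) = -7*(0 + 1) = -7*1 = -7)
t(K, o) = 35 - 7*o - 7*K*o (t(K, o) = ((o*K - 5) + o)*(-7) = ((K*o - 5) + o)*(-7) = ((-5 + K*o) + o)*(-7) = (-5 + o + K*o)*(-7) = 35 - 7*o - 7*K*o)
494*t(X(6, -5), 3) = 494*(35 - 7*3 - 7*6*6*3) = 494*(35 - 21 - 7*36*3) = 494*(35 - 21 - 756) = 494*(-742) = -366548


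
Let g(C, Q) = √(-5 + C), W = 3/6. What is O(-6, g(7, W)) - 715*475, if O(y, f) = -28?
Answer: -339653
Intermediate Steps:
W = ½ (W = 3*(⅙) = ½ ≈ 0.50000)
O(-6, g(7, W)) - 715*475 = -28 - 715*475 = -28 - 339625 = -339653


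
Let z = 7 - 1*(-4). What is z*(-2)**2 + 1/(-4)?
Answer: 175/4 ≈ 43.750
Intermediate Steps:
z = 11 (z = 7 + 4 = 11)
z*(-2)**2 + 1/(-4) = 11*(-2)**2 + 1/(-4) = 11*4 - 1/4 = 44 - 1/4 = 175/4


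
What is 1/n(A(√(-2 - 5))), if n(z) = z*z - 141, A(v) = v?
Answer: -1/148 ≈ -0.0067568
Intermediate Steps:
n(z) = -141 + z² (n(z) = z² - 141 = -141 + z²)
1/n(A(√(-2 - 5))) = 1/(-141 + (√(-2 - 5))²) = 1/(-141 + (√(-7))²) = 1/(-141 + (I*√7)²) = 1/(-141 - 7) = 1/(-148) = -1/148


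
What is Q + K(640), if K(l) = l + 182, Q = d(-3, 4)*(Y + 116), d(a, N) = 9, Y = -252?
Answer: -402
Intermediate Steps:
Q = -1224 (Q = 9*(-252 + 116) = 9*(-136) = -1224)
K(l) = 182 + l
Q + K(640) = -1224 + (182 + 640) = -1224 + 822 = -402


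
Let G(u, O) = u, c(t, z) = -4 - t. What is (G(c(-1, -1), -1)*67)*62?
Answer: -12462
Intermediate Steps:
(G(c(-1, -1), -1)*67)*62 = ((-4 - 1*(-1))*67)*62 = ((-4 + 1)*67)*62 = -3*67*62 = -201*62 = -12462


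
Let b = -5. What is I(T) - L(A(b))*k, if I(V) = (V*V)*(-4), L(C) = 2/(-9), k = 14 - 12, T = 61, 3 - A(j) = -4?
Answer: -133952/9 ≈ -14884.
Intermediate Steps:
A(j) = 7 (A(j) = 3 - 1*(-4) = 3 + 4 = 7)
k = 2
L(C) = -2/9 (L(C) = 2*(-⅑) = -2/9)
I(V) = -4*V² (I(V) = V²*(-4) = -4*V²)
I(T) - L(A(b))*k = -4*61² - (-2)*2/9 = -4*3721 - 1*(-4/9) = -14884 + 4/9 = -133952/9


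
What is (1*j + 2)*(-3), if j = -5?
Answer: 9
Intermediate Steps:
(1*j + 2)*(-3) = (1*(-5) + 2)*(-3) = (-5 + 2)*(-3) = -3*(-3) = 9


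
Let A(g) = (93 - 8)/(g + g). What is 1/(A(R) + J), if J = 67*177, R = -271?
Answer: 542/6427493 ≈ 8.4325e-5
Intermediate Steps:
A(g) = 85/(2*g) (A(g) = 85/((2*g)) = 85*(1/(2*g)) = 85/(2*g))
J = 11859
1/(A(R) + J) = 1/((85/2)/(-271) + 11859) = 1/((85/2)*(-1/271) + 11859) = 1/(-85/542 + 11859) = 1/(6427493/542) = 542/6427493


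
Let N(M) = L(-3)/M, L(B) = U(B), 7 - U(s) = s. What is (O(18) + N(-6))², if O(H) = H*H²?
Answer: 305935081/9 ≈ 3.3993e+7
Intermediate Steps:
U(s) = 7 - s
L(B) = 7 - B
O(H) = H³
N(M) = 10/M (N(M) = (7 - 1*(-3))/M = (7 + 3)/M = 10/M)
(O(18) + N(-6))² = (18³ + 10/(-6))² = (5832 + 10*(-⅙))² = (5832 - 5/3)² = (17491/3)² = 305935081/9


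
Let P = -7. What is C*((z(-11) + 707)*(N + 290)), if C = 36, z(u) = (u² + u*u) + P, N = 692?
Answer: 33301584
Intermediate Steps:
z(u) = -7 + 2*u² (z(u) = (u² + u*u) - 7 = (u² + u²) - 7 = 2*u² - 7 = -7 + 2*u²)
C*((z(-11) + 707)*(N + 290)) = 36*(((-7 + 2*(-11)²) + 707)*(692 + 290)) = 36*(((-7 + 2*121) + 707)*982) = 36*(((-7 + 242) + 707)*982) = 36*((235 + 707)*982) = 36*(942*982) = 36*925044 = 33301584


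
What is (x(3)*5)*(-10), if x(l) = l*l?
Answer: -450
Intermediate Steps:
x(l) = l²
(x(3)*5)*(-10) = (3²*5)*(-10) = (9*5)*(-10) = 45*(-10) = -450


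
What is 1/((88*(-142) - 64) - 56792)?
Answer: -1/69352 ≈ -1.4419e-5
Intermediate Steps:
1/((88*(-142) - 64) - 56792) = 1/((-12496 - 64) - 56792) = 1/(-12560 - 56792) = 1/(-69352) = -1/69352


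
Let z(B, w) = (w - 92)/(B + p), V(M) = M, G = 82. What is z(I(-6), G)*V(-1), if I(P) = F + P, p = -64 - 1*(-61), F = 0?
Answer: -10/9 ≈ -1.1111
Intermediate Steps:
p = -3 (p = -64 + 61 = -3)
I(P) = P (I(P) = 0 + P = P)
z(B, w) = (-92 + w)/(-3 + B) (z(B, w) = (w - 92)/(B - 3) = (-92 + w)/(-3 + B))
z(I(-6), G)*V(-1) = ((-92 + 82)/(-3 - 6))*(-1) = (-10/(-9))*(-1) = -1/9*(-10)*(-1) = (10/9)*(-1) = -10/9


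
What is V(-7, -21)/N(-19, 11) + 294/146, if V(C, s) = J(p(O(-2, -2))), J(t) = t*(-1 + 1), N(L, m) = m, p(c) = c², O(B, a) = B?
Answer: 147/73 ≈ 2.0137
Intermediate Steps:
J(t) = 0 (J(t) = t*0 = 0)
V(C, s) = 0
V(-7, -21)/N(-19, 11) + 294/146 = 0/11 + 294/146 = 0*(1/11) + 294*(1/146) = 0 + 147/73 = 147/73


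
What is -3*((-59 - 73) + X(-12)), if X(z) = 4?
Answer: 384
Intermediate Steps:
-3*((-59 - 73) + X(-12)) = -3*((-59 - 73) + 4) = -3*(-132 + 4) = -3*(-128) = 384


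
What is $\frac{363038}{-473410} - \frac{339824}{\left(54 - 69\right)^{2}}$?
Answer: $- \frac{16095776339}{10651725} \approx -1511.1$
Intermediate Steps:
$\frac{363038}{-473410} - \frac{339824}{\left(54 - 69\right)^{2}} = 363038 \left(- \frac{1}{473410}\right) - \frac{339824}{\left(-15\right)^{2}} = - \frac{181519}{236705} - \frac{339824}{225} = - \frac{16095776339}{10651725}$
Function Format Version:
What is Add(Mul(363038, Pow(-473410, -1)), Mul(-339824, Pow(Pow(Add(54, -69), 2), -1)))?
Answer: Rational(-16095776339, 10651725) ≈ -1511.1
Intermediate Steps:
Add(Mul(363038, Pow(-473410, -1)), Mul(-339824, Pow(Pow(Add(54, -69), 2), -1))) = Add(Mul(363038, Rational(-1, 473410)), Mul(-339824, Pow(Pow(-15, 2), -1))) = Add(Rational(-181519, 236705), Mul(-339824, Pow(225, -1))) = Add(Rational(-181519, 236705), Mul(-339824, Rational(1, 225))) = Add(Rational(-181519, 236705), Rational(-339824, 225)) = Rational(-16095776339, 10651725)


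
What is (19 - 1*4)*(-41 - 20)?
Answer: -915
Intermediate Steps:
(19 - 1*4)*(-41 - 20) = (19 - 4)*(-61) = 15*(-61) = -915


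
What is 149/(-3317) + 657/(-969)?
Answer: -774550/1071391 ≈ -0.72294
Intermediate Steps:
149/(-3317) + 657/(-969) = 149*(-1/3317) + 657*(-1/969) = -149/3317 - 219/323 = -774550/1071391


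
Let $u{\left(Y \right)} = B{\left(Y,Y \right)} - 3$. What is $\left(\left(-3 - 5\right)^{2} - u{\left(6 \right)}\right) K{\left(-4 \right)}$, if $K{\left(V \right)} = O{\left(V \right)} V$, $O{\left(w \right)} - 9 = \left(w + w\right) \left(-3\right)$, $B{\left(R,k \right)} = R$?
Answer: $-8052$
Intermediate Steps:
$O{\left(w \right)} = 9 - 6 w$ ($O{\left(w \right)} = 9 + \left(w + w\right) \left(-3\right) = 9 + 2 w \left(-3\right) = 9 - 6 w$)
$u{\left(Y \right)} = -3 + Y$ ($u{\left(Y \right)} = Y - 3 = -3 + Y$)
$K{\left(V \right)} = V \left(9 - 6 V\right)$ ($K{\left(V \right)} = \left(9 - 6 V\right) V = V \left(9 - 6 V\right)$)
$\left(\left(-3 - 5\right)^{2} - u{\left(6 \right)}\right) K{\left(-4 \right)} = \left(\left(-3 - 5\right)^{2} - \left(-3 + 6\right)\right) 3 \left(-4\right) \left(3 - -8\right) = \left(\left(-8\right)^{2} - 3\right) 3 \left(-4\right) \left(3 + 8\right) = \left(64 - 3\right) 3 \left(-4\right) 11 = 61 \left(-132\right) = -8052$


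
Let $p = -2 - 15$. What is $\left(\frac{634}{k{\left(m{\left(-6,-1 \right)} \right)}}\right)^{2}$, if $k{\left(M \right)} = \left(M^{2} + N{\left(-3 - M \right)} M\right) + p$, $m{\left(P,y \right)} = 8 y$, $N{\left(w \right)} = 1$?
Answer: $\frac{401956}{1521} \approx 264.27$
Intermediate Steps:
$p = -17$ ($p = -2 - 15 = -17$)
$k{\left(M \right)} = -17 + M + M^{2}$ ($k{\left(M \right)} = \left(M^{2} + 1 M\right) - 17 = \left(M^{2} + M\right) - 17 = \left(M + M^{2}\right) - 17 = -17 + M + M^{2}$)
$\left(\frac{634}{k{\left(m{\left(-6,-1 \right)} \right)}}\right)^{2} = \left(\frac{634}{-17 + 8 \left(-1\right) + \left(8 \left(-1\right)\right)^{2}}\right)^{2} = \left(\frac{634}{-17 - 8 + \left(-8\right)^{2}}\right)^{2} = \left(\frac{634}{-17 - 8 + 64}\right)^{2} = \left(\frac{634}{39}\right)^{2} = \frac{401956}{1521}$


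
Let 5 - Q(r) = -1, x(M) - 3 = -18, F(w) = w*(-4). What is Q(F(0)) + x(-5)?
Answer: -9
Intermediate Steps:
F(w) = -4*w
x(M) = -15 (x(M) = 3 - 18 = -15)
Q(r) = 6 (Q(r) = 5 - 1*(-1) = 5 + 1 = 6)
Q(F(0)) + x(-5) = 6 - 15 = -9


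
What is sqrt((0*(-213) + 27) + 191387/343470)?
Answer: sqrt(283952310)/3210 ≈ 5.2495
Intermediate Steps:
sqrt((0*(-213) + 27) + 191387/343470) = sqrt((0 + 27) + 191387*(1/343470)) = sqrt(27 + 191387/343470) = sqrt(9465077/343470) = sqrt(283952310)/3210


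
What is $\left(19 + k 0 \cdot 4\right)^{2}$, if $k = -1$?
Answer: $361$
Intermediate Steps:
$\left(19 + k 0 \cdot 4\right)^{2} = \left(19 + \left(-1\right) 0 \cdot 4\right)^{2} = \left(19 + 0 \cdot 4\right)^{2} = \left(19 + 0\right)^{2} = 19^{2} = 361$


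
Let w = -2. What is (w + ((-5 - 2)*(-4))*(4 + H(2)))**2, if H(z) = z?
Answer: 27556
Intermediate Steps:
(w + ((-5 - 2)*(-4))*(4 + H(2)))**2 = (-2 + ((-5 - 2)*(-4))*(4 + 2))**2 = (-2 - 7*(-4)*6)**2 = (-2 + 28*6)**2 = (-2 + 168)**2 = 166**2 = 27556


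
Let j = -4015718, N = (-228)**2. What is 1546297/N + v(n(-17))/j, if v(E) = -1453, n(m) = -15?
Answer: 3104784114499/104376542256 ≈ 29.746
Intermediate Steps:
N = 51984
1546297/N + v(n(-17))/j = 1546297/51984 - 1453/(-4015718) = 1546297*(1/51984) - 1453*(-1/4015718) = 1546297/51984 + 1453/4015718 = 3104784114499/104376542256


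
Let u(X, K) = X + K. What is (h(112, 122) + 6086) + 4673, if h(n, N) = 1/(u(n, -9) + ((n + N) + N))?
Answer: 4938382/459 ≈ 10759.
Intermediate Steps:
u(X, K) = K + X
h(n, N) = 1/(-9 + 2*N + 2*n) (h(n, N) = 1/((-9 + n) + ((n + N) + N)) = 1/((-9 + n) + ((N + n) + N)) = 1/((-9 + n) + (n + 2*N)) = 1/(-9 + 2*N + 2*n))
(h(112, 122) + 6086) + 4673 = (1/(-9 + 2*122 + 2*112) + 6086) + 4673 = (1/(-9 + 244 + 224) + 6086) + 4673 = (1/459 + 6086) + 4673 = 2793475/459 + 4673 = 4938382/459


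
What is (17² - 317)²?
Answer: 784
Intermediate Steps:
(17² - 317)² = (289 - 317)² = (-28)² = 784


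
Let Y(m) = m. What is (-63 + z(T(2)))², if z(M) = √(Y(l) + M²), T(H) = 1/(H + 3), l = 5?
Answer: 99351/25 - 378*√14/5 ≈ 3691.2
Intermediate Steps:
T(H) = 1/(3 + H)
z(M) = √(5 + M²)
(-63 + z(T(2)))² = (-63 + √(5 + (1/(3 + 2))²))² = (-63 + √(5 + (1/5)²))² = (-63 + √(5 + (⅕)²))² = (-63 + √(5 + 1/25))² = (-63 + √(126/25))² = (-63 + 3*√14/5)²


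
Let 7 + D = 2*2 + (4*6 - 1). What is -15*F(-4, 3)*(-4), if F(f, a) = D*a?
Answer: 3600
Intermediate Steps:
D = 20 (D = -7 + (2*2 + (4*6 - 1)) = -7 + (4 + (24 - 1)) = -7 + (4 + 23) = -7 + 27 = 20)
F(f, a) = 20*a
-15*F(-4, 3)*(-4) = -300*3*(-4) = -15*60*(-4) = -900*(-4) = 3600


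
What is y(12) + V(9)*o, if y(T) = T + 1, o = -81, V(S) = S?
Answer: -716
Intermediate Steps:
y(T) = 1 + T
y(12) + V(9)*o = (1 + 12) + 9*(-81) = 13 - 729 = -716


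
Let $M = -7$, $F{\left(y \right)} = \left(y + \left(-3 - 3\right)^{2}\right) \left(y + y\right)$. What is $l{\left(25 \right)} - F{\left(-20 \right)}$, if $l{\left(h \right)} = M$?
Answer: $633$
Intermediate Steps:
$F{\left(y \right)} = 2 y \left(36 + y\right)$ ($F{\left(y \right)} = \left(y + \left(-6\right)^{2}\right) 2 y = \left(y + 36\right) 2 y = \left(36 + y\right) 2 y = 2 y \left(36 + y\right)$)
$l{\left(h \right)} = -7$
$l{\left(25 \right)} - F{\left(-20 \right)} = -7 - 2 \left(-20\right) \left(36 - 20\right) = -7 - 2 \left(-20\right) 16 = -7 - -640 = -7 + 640 = 633$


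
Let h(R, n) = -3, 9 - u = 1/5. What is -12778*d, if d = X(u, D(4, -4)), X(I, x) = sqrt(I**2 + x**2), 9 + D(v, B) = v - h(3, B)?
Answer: -25556*sqrt(509)/5 ≈ -1.1531e+5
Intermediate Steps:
u = 44/5 (u = 9 - 1/5 = 44/5 ≈ 8.8000)
D(v, B) = -6 + v (D(v, B) = -9 + (v - 1*(-3)) = -9 + (v + 3) = -9 + (3 + v) = -6 + v)
d = 2*sqrt(509)/5 (d = sqrt((44/5)**2 + (-6 + 4)**2) = sqrt(1936/25 + (-2)**2) = sqrt(1936/25 + 4) = sqrt(2036/25) = 2*sqrt(509)/5 ≈ 9.0244)
-12778*d = -25556*sqrt(509)/5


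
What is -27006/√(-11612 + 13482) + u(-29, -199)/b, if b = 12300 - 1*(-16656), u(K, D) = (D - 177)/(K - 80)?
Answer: 94/789051 - 13503*√1870/935 ≈ -624.51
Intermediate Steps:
u(K, D) = (-177 + D)/(-80 + K)
b = 28956 (b = 12300 + 16656 = 28956)
-27006/√(-11612 + 13482) + u(-29, -199)/b = -27006/√(-11612 + 13482) + ((-177 - 199)/(-80 - 29))/28956 = -27006*√1870/1870 + (-376/(-109))*(1/28956) = -13503*√1870/935 - 1/109*(-376)*(1/28956) = -13503*√1870/935 + (376/109)*(1/28956) = -13503*√1870/935 + 94/789051 = 94/789051 - 13503*√1870/935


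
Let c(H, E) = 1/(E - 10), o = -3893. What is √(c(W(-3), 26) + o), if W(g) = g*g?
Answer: I*√62287/4 ≈ 62.393*I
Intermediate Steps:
W(g) = g²
c(H, E) = 1/(-10 + E)
√(c(W(-3), 26) + o) = √(1/(-10 + 26) - 3893) = √(1/16 - 3893) = √(-62287/16) = I*√62287/4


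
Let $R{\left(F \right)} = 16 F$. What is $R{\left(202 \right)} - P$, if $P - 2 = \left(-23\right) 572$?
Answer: $16386$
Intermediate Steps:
$P = -13154$ ($P = 2 - 13156 = -13154$)
$R{\left(202 \right)} - P = 16 \cdot 202 - -13154 = 3232 + 13154 = 16386$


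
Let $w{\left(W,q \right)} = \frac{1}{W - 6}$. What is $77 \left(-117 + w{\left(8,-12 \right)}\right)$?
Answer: $- \frac{17941}{2} \approx -8970.5$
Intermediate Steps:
$w{\left(W,q \right)} = \frac{1}{-6 + W}$
$77 \left(-117 + w{\left(8,-12 \right)}\right) = 77 \left(-117 + \frac{1}{-6 + 8}\right) = 77 \left(-117 + \frac{1}{2}\right) = 77 \left(- \frac{233}{2}\right) = - \frac{17941}{2}$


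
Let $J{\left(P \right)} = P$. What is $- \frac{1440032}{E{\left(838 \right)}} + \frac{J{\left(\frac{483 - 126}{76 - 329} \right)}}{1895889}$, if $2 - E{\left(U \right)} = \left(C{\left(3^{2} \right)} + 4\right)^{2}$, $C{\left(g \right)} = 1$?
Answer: $\frac{10010516370857}{159886639} \approx 62610.0$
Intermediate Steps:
$E{\left(U \right)} = -23$ ($E{\left(U \right)} = 2 - \left(1 + 4\right)^{2} = 2 - 5^{2} = 2 - 25 = -23$)
$- \frac{1440032}{E{\left(838 \right)}} + \frac{J{\left(\frac{483 - 126}{76 - 329} \right)}}{1895889} = - \frac{1440032}{-23} + \frac{\left(483 - 126\right) \frac{1}{76 - 329}}{1895889} = \left(-1440032\right) \left(- \frac{1}{23}\right) + \frac{357}{-253} \cdot \frac{1}{1895889} = \frac{1440032}{23} + 357 \left(- \frac{1}{253}\right) \frac{1}{1895889} = \frac{1440032}{23} - \frac{119}{159886639} = \frac{10010516370857}{159886639}$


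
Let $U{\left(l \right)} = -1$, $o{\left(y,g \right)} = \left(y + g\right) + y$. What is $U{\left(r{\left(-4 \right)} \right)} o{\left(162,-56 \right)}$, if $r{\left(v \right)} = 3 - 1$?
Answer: $-268$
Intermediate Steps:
$r{\left(v \right)} = 2$ ($r{\left(v \right)} = 3 - 1 = 2$)
$o{\left(y,g \right)} = g + 2 y$ ($o{\left(y,g \right)} = \left(g + y\right) + y = g + 2 y$)
$U{\left(r{\left(-4 \right)} \right)} o{\left(162,-56 \right)} = - (-56 + 2 \cdot 162) = - (-56 + 324) = \left(-1\right) 268 = -268$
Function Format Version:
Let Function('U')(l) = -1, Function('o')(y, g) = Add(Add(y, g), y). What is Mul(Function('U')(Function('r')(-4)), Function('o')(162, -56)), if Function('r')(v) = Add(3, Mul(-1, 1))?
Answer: -268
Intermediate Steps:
Function('r')(v) = 2 (Function('r')(v) = Add(3, -1) = 2)
Function('o')(y, g) = Add(g, Mul(2, y)) (Function('o')(y, g) = Add(Add(g, y), y) = Add(g, Mul(2, y)))
Mul(Function('U')(Function('r')(-4)), Function('o')(162, -56)) = Mul(-1, Add(-56, Mul(2, 162))) = Mul(-1, Add(-56, 324)) = Mul(-1, 268) = -268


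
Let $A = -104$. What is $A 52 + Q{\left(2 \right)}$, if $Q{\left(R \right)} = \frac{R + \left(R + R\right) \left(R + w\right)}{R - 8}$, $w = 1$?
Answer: $- \frac{16231}{3} \approx -5410.3$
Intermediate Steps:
$Q{\left(R \right)} = \frac{R + 2 R \left(1 + R\right)}{-8 + R}$ ($Q{\left(R \right)} = \frac{R + \left(R + R\right) \left(R + 1\right)}{R - 8} = \frac{R + 2 R \left(1 + R\right)}{-8 + R}$)
$A 52 + Q{\left(2 \right)} = \left(-104\right) 52 + \frac{2 \left(3 + 2 \cdot 2\right)}{-8 + 2} = -5408 + \frac{2 \left(3 + 4\right)}{-6} = -5408 + 2 \left(- \frac{1}{6}\right) 7 = -5408 - \frac{7}{3} = - \frac{16231}{3}$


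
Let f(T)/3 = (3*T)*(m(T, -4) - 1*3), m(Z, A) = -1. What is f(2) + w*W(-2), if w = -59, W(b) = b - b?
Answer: -72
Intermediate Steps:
W(b) = 0
f(T) = -36*T (f(T) = 3*((3*T)*(-1 - 1*3)) = 3*((3*T)*(-1 - 3)) = 3*((3*T)*(-4)) = 3*(-12*T) = -36*T)
f(2) + w*W(-2) = -36*2 - 59*0 = -72 + 0 = -72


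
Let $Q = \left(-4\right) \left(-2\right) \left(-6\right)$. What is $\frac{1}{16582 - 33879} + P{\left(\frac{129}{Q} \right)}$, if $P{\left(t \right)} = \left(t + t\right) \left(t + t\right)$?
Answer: $\frac{31982089}{1107008} \approx 28.891$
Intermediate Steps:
$Q = -48$ ($Q = 8 \left(-6\right) = -48$)
$P{\left(t \right)} = 4 t^{2}$ ($P{\left(t \right)} = 2 t 2 t = 4 t^{2}$)
$\frac{1}{16582 - 33879} + P{\left(\frac{129}{Q} \right)} = \frac{1}{16582 - 33879} + 4 \left(\frac{129}{-48}\right)^{2} = \frac{1}{-17297} + 4 \left(129 \left(- \frac{1}{48}\right)\right)^{2} = - \frac{1}{17297} + 4 \left(- \frac{43}{16}\right)^{2} = - \frac{1}{17297} + 4 \cdot \frac{1849}{256} = - \frac{1}{17297} + \frac{1849}{64} = \frac{31982089}{1107008}$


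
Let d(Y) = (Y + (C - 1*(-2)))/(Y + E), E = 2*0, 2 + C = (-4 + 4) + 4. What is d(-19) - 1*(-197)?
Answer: 3758/19 ≈ 197.79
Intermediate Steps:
C = 2 (C = -2 + ((-4 + 4) + 4) = -2 + (0 + 4) = -2 + 4 = 2)
E = 0
d(Y) = (4 + Y)/Y (d(Y) = (Y + (2 - 1*(-2)))/(Y + 0) = (Y + (2 + 2))/Y = (Y + 4)/Y = (4 + Y)/Y)
d(-19) - 1*(-197) = (4 - 19)/(-19) - 1*(-197) = -1/19*(-15) + 197 = 15/19 + 197 = 3758/19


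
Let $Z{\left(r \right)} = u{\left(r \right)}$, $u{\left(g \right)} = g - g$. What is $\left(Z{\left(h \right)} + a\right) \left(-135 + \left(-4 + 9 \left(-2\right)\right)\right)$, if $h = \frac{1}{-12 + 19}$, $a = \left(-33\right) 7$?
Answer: $36267$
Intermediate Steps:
$a = -231$
$h = \frac{1}{7} \approx 0.14286$
$u{\left(g \right)} = 0$
$Z{\left(r \right)} = 0$
$\left(Z{\left(h \right)} + a\right) \left(-135 + \left(-4 + 9 \left(-2\right)\right)\right) = \left(0 - 231\right) \left(-135 + \left(-4 + 9 \left(-2\right)\right)\right) = - 231 \left(-135 - 22\right) = \left(-231\right) \left(-157\right) = 36267$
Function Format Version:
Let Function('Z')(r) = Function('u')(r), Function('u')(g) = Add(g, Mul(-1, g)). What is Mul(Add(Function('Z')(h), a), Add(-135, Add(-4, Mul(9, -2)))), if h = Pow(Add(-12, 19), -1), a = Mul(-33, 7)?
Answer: 36267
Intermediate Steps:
a = -231
h = Rational(1, 7) (h = Pow(7, -1) = Rational(1, 7) ≈ 0.14286)
Function('u')(g) = 0
Function('Z')(r) = 0
Mul(Add(Function('Z')(h), a), Add(-135, Add(-4, Mul(9, -2)))) = Mul(Add(0, -231), Add(-135, Add(-4, Mul(9, -2)))) = Mul(-231, Add(-135, Add(-4, -18))) = Mul(-231, Add(-135, -22)) = Mul(-231, -157) = 36267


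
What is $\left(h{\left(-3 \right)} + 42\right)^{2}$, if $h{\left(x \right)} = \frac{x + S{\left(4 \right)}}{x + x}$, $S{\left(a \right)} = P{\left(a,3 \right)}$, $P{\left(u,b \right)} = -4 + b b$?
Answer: $\frac{15625}{9} \approx 1736.1$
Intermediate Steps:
$P{\left(u,b \right)} = -4 + b^{2}$
$S{\left(a \right)} = 5$ ($S{\left(a \right)} = -4 + 3^{2} = -4 + 9 = 5$)
$h{\left(x \right)} = \frac{5 + x}{2 x}$ ($h{\left(x \right)} = \frac{x + 5}{x + x} = \frac{5 + x}{2 x}$)
$\left(h{\left(-3 \right)} + 42\right)^{2} = \left(\frac{5 - 3}{2 \left(-3\right)} + 42\right)^{2} = \left(\frac{1}{2} \left(- \frac{1}{3}\right) 2 + 42\right)^{2} = \left(- \frac{1}{3} + 42\right)^{2} = \left(\frac{125}{3}\right)^{2} = \frac{15625}{9}$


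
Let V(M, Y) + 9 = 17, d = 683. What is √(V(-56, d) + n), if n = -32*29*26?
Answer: 6*I*√670 ≈ 155.31*I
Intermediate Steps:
V(M, Y) = 8 (V(M, Y) = -9 + 17 = 8)
n = -24128 (n = -928*26 = -24128)
√(V(-56, d) + n) = √(8 - 24128) = √(-24120) = 6*I*√670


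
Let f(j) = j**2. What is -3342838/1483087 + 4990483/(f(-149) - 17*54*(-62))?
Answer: 7136845146975/117337394179 ≈ 60.823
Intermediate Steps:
-3342838/1483087 + 4990483/(f(-149) - 17*54*(-62)) = -3342838/1483087 + 4990483/((-149)**2 - 17*54*(-62)) = -3342838*1/1483087 + 4990483/(22201 - 918*(-62)) = -3342838/1483087 + 4990483/(22201 + 56916) = -3342838/1483087 + 4990483/79117 = 7136845146975/117337394179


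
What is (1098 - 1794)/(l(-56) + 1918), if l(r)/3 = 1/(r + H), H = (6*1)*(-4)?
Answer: -55680/153437 ≈ -0.36288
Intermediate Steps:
H = -24 (H = 6*(-4) = -24)
l(r) = 3/(-24 + r) (l(r) = 3/(r - 24) = 3/(-24 + r))
(1098 - 1794)/(l(-56) + 1918) = (1098 - 1794)/(3/(-24 - 56) + 1918) = -696/(3/(-80) + 1918) = -696/(3*(-1/80) + 1918) = -696/(-3/80 + 1918) = -696/153437/80 = -696*80/153437 = -55680/153437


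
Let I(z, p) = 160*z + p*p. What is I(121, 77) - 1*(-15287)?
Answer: 40576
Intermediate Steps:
I(z, p) = p**2 + 160*z (I(z, p) = 160*z + p**2 = p**2 + 160*z)
I(121, 77) - 1*(-15287) = (77**2 + 160*121) - 1*(-15287) = (5929 + 19360) + 15287 = 25289 + 15287 = 40576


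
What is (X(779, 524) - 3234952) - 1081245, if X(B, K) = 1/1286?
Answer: -5550629341/1286 ≈ -4.3162e+6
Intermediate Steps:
X(B, K) = 1/1286
(X(779, 524) - 3234952) - 1081245 = (1/1286 - 3234952) - 1081245 = -4160148271/1286 - 1081245 = -5550629341/1286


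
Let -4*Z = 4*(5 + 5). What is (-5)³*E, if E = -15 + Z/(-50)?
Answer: 1850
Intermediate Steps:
Z = -10 (Z = -(5 + 5) = -10 ≈ -10.000)
E = -74/5 (E = -15 - 10/(-50) = -15 - 10*(-1/50) = -15 + ⅕ = -74/5 ≈ -14.800)
(-5)³*E = (-5)³*(-74/5) = -125*(-74/5) = 1850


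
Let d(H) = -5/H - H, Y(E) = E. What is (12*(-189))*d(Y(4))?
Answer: 11907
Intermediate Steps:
d(H) = -H - 5/H
(12*(-189))*d(Y(4)) = (12*(-189))*(-1*4 - 5/4) = -2268*(-4 - 5*1/4) = -2268*(-4 - 5/4) = -2268*(-21/4) = 11907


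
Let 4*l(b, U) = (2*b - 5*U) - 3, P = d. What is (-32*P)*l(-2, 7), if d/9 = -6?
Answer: -18144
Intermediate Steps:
d = -54 (d = 9*(-6) = -54)
P = -54
l(b, U) = -3/4 + b/2 - 5*U/4 (l(b, U) = ((2*b - 5*U) - 3)/4 = ((-5*U + 2*b) - 3)/4 = (-3 - 5*U + 2*b)/4 = -3/4 + b/2 - 5*U/4)
(-32*P)*l(-2, 7) = (-32*(-54))*(-3/4 + (1/2)*(-2) - 5/4*7) = 1728*(-3/4 - 1 - 35/4) = 1728*(-21/2) = -18144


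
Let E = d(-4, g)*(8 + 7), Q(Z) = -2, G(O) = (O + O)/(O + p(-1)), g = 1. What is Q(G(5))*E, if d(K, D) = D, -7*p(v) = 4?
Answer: -30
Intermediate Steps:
p(v) = -4/7 (p(v) = -⅐*4 = -4/7)
G(O) = 2*O/(-4/7 + O) (G(O) = (O + O)/(O - 4/7) = (2*O)/(-4/7 + O) = 2*O/(-4/7 + O))
E = 15 (E = 1*(8 + 7) = 1*15 = 15)
Q(G(5))*E = -2*15 = -30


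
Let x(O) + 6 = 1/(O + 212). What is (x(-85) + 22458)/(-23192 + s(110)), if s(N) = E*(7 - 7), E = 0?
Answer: -2851405/2945384 ≈ -0.96809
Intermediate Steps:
x(O) = -6 + 1/(212 + O) (x(O) = -6 + 1/(O + 212) = -6 + 1/(212 + O))
s(N) = 0 (s(N) = 0*(7 - 7) = 0*0 = 0)
(x(-85) + 22458)/(-23192 + s(110)) = ((-1271 - 6*(-85))/(212 - 85) + 22458)/(-23192 + 0) = ((-1271 + 510)/127 + 22458)/(-23192) = ((1/127)*(-761) + 22458)*(-1/23192) = (-761/127 + 22458)*(-1/23192) = (2851405/127)*(-1/23192) = -2851405/2945384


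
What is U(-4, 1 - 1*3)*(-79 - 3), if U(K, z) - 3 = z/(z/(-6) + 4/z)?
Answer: -1722/5 ≈ -344.40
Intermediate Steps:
U(K, z) = 3 + z/(4/z - z/6) (U(K, z) = 3 + z/(z/(-6) + 4/z) = 3 + z/(z*(-⅙) + 4/z) = 3 + z/(-z/6 + 4/z) = 3 + z/(4/z - z/6))
U(-4, 1 - 1*3)*(-79 - 3) = (3*(-24 - (1 - 1*3)²)/(-24 + (1 - 1*3)²))*(-79 - 3) = (3*(-24 - (1 - 3)²)/(-24 + (1 - 3)²))*(-82) = (3*(-24 - 1*(-2)²)/(-24 + (-2)²))*(-82) = (3*(-24 - 1*4)/(-24 + 4))*(-82) = (3*(-24 - 4)/(-20))*(-82) = (3*(-1/20)*(-28))*(-82) = (21/5)*(-82) = -1722/5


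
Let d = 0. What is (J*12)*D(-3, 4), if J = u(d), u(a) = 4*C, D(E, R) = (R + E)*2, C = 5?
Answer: 480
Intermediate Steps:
D(E, R) = 2*E + 2*R (D(E, R) = (E + R)*2 = 2*E + 2*R)
u(a) = 20 (u(a) = 4*5 = 20)
J = 20
(J*12)*D(-3, 4) = (20*12)*(2*(-3) + 2*4) = 240*(-6 + 8) = 240*2 = 480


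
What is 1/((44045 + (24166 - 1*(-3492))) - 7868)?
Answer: 1/63835 ≈ 1.5665e-5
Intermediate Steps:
1/((44045 + (24166 - 1*(-3492))) - 7868) = 1/((44045 + (24166 + 3492)) - 7868) = 1/((44045 + 27658) - 7868) = 1/(71703 - 7868) = 1/63835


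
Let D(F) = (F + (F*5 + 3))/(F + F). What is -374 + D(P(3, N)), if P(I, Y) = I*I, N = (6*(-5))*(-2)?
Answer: -2225/6 ≈ -370.83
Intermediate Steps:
N = 60 (N = -30*(-2) = 60)
P(I, Y) = I²
D(F) = (3 + 6*F)/(2*F) (D(F) = (F + (5*F + 3))/((2*F)) = (F + (3 + 5*F))*(1/(2*F)) = (3 + 6*F)*(1/(2*F)) = (3 + 6*F)/(2*F))
-374 + D(P(3, N)) = -374 + (3 + 3/(2*(3²))) = -374 + (3 + (3/2)/9) = -374 + (3 + (3/2)*(⅑)) = -374 + (3 + ⅙) = -374 + 19/6 = -2225/6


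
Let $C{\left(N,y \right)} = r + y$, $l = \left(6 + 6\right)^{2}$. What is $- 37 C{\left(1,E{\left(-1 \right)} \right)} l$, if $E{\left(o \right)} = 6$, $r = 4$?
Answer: $-53280$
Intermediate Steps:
$l = 144$ ($l = 12^{2} = 144$)
$C{\left(N,y \right)} = 4 + y$
$- 37 C{\left(1,E{\left(-1 \right)} \right)} l = - 37 \left(4 + 6\right) 144 = \left(-37\right) 10 \cdot 144 = \left(-370\right) 144 = -53280$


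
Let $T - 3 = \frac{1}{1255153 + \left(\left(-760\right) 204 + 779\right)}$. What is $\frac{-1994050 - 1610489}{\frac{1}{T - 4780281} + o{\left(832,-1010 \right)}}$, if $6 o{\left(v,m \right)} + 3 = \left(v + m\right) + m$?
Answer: $\frac{37938276226136797050}{2089240215967859} \approx 18159.0$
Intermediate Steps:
$T = \frac{3302677}{1100892}$ ($T = 3 + \frac{1}{1255153 + \left(\left(-760\right) 204 + 779\right)} = 3 + \frac{1}{1255153 + \left(-155040 + 779\right)} = 3 + \frac{1}{1255153 - 154261} = 3 + \frac{1}{1100892} = \frac{3302677}{1100892} \approx 3.0$)
$o{\left(v,m \right)} = - \frac{1}{2} + \frac{m}{3} + \frac{v}{6}$ ($o{\left(v,m \right)} = - \frac{1}{2} + \frac{\left(v + m\right) + m}{6} = - \frac{1}{2} + \frac{\left(m + v\right) + m}{6} = - \frac{1}{2} + \frac{v + 2 m}{6} = - \frac{1}{2} + \left(\frac{m}{3} + \frac{v}{6}\right) = - \frac{1}{2} + \frac{m}{3} + \frac{v}{6}$)
$\frac{-1994050 - 1610489}{\frac{1}{T - 4780281} + o{\left(832,-1010 \right)}} = \frac{-1994050 - 1610489}{\frac{1}{\frac{3302677}{1100892} - 4780281} + \left(- \frac{1}{2} + \frac{1}{3} \left(-1010\right) + \frac{1}{6} \cdot 832\right)} = - \frac{3604539}{\frac{1}{- \frac{5262569807975}{1100892}} - \frac{397}{2}} = - \frac{3604539}{- \frac{1100892}{5262569807975} - \frac{397}{2}} = - \frac{3604539}{- \frac{2089240215967859}{10525139615950}} = \left(-3604539\right) \left(- \frac{10525139615950}{2089240215967859}\right) = \frac{37938276226136797050}{2089240215967859}$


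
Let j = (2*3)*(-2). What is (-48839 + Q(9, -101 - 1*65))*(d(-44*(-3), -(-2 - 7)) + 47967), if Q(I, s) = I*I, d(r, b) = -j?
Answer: -2339360082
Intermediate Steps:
j = -12 (j = 6*(-2) = -12)
d(r, b) = 12 (d(r, b) = -1*(-12) = 12)
Q(I, s) = I²
(-48839 + Q(9, -101 - 1*65))*(d(-44*(-3), -(-2 - 7)) + 47967) = (-48839 + 9²)*(12 + 47967) = (-48839 + 81)*47979 = -48758*47979 = -2339360082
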